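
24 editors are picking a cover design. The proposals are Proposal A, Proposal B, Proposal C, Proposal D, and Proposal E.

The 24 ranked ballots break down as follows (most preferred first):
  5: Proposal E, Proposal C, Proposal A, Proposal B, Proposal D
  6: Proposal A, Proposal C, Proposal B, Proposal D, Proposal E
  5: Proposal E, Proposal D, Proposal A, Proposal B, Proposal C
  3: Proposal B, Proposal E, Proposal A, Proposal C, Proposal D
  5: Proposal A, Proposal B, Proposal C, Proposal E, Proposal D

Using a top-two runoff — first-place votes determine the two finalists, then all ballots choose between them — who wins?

Proposal E

Round 1 first-place votes: Proposal A 11, Proposal B 3, Proposal C 0, Proposal D 0, Proposal E 10. Proposal A and Proposal E advance.
Runoff: Proposal A is ranked above Proposal E on 11 ballots, Proposal E above Proposal A on 13.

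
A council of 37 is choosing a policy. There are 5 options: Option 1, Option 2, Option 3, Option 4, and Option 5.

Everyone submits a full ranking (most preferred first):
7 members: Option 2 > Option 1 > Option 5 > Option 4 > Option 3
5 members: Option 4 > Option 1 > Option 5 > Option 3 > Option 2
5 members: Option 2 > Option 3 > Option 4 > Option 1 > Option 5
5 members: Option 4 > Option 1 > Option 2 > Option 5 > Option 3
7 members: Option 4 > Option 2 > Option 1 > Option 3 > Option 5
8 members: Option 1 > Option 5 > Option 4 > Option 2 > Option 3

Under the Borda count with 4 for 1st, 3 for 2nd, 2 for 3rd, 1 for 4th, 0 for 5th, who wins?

Option 1: 7×3 + 5×3 + 5×1 + 5×3 + 7×2 + 8×4 = 102
Option 2: 7×4 + 5×0 + 5×4 + 5×2 + 7×3 + 8×1 = 87
Option 3: 7×0 + 5×1 + 5×3 + 5×0 + 7×1 + 8×0 = 27
Option 4: 7×1 + 5×4 + 5×2 + 5×4 + 7×4 + 8×2 = 101
Option 5: 7×2 + 5×2 + 5×0 + 5×1 + 7×0 + 8×3 = 53

Option 1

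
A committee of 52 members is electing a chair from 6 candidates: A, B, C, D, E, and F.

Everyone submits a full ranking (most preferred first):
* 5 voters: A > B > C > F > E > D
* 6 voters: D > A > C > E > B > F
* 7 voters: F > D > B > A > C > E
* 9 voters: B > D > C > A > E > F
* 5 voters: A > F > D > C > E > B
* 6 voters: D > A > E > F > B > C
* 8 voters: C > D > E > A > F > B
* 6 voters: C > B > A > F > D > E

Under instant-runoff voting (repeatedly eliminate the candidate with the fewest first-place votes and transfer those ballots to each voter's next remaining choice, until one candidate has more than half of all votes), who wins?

Round 1: A 10, B 9, C 14, D 12, E 0, F 7. E eliminated.
Round 2: A 10, B 9, C 14, D 12, F 7. F eliminated.
Round 3: A 10, B 9, C 14, D 19. B eliminated.
Round 4: A 10, C 14, D 28. D has a majority (≥27).

D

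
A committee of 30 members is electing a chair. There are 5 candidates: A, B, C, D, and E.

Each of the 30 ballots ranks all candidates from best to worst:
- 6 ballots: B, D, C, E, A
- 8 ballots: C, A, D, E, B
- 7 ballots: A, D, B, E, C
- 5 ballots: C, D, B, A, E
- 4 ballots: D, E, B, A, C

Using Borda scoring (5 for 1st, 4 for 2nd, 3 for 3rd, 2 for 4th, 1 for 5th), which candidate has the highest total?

A: 6×1 + 8×4 + 7×5 + 5×2 + 4×2 = 91
B: 6×5 + 8×1 + 7×3 + 5×3 + 4×3 = 86
C: 6×3 + 8×5 + 7×1 + 5×5 + 4×1 = 94
D: 6×4 + 8×3 + 7×4 + 5×4 + 4×5 = 116
E: 6×2 + 8×2 + 7×2 + 5×1 + 4×4 = 63

D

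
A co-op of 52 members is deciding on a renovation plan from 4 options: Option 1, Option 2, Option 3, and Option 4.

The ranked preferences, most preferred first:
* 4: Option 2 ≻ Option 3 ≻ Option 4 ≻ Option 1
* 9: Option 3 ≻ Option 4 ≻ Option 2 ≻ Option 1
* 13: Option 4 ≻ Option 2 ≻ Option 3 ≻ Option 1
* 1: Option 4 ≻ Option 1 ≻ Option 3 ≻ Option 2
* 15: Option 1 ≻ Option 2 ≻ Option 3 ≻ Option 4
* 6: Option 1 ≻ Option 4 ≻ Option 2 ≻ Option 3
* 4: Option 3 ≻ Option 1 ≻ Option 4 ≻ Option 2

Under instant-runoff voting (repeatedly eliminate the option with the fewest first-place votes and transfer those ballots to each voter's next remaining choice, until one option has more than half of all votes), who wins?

Round 1: Option 1 21, Option 2 4, Option 3 13, Option 4 14. Option 2 eliminated.
Round 2: Option 1 21, Option 3 17, Option 4 14. Option 4 eliminated.
Round 3: Option 1 22, Option 3 30. Option 3 has a majority (≥27).

Option 3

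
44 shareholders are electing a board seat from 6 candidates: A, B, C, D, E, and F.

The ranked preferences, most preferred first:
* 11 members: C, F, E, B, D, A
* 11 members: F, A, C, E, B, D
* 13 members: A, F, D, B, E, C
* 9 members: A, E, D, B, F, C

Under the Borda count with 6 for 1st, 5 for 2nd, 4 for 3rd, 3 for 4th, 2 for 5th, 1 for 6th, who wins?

A: 11×1 + 11×5 + 13×6 + 9×6 = 198
B: 11×3 + 11×2 + 13×3 + 9×3 = 121
C: 11×6 + 11×4 + 13×1 + 9×1 = 132
D: 11×2 + 11×1 + 13×4 + 9×4 = 121
E: 11×4 + 11×3 + 13×2 + 9×5 = 148
F: 11×5 + 11×6 + 13×5 + 9×2 = 204

F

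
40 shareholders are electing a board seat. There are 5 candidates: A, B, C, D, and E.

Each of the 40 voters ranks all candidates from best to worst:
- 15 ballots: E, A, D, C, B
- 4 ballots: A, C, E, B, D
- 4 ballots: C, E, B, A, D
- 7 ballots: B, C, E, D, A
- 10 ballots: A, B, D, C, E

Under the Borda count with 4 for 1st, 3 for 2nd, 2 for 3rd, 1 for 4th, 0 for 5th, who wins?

A: 15×3 + 4×4 + 4×1 + 7×0 + 10×4 = 105
B: 15×0 + 4×1 + 4×2 + 7×4 + 10×3 = 70
C: 15×1 + 4×3 + 4×4 + 7×3 + 10×1 = 74
D: 15×2 + 4×0 + 4×0 + 7×1 + 10×2 = 57
E: 15×4 + 4×2 + 4×3 + 7×2 + 10×0 = 94

A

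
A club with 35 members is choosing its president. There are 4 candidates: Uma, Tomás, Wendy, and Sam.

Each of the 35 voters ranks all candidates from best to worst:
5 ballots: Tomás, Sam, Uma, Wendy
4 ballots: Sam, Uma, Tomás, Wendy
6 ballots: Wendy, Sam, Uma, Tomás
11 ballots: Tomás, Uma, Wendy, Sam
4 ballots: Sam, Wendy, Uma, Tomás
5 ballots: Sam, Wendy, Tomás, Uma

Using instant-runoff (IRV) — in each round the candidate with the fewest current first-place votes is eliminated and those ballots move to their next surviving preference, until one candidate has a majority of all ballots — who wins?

Sam

Round 1: Uma 0, Tomás 16, Wendy 6, Sam 13. Uma eliminated.
Round 2: Tomás 16, Wendy 6, Sam 13. Wendy eliminated.
Round 3: Tomás 16, Sam 19. Sam has a majority (≥18).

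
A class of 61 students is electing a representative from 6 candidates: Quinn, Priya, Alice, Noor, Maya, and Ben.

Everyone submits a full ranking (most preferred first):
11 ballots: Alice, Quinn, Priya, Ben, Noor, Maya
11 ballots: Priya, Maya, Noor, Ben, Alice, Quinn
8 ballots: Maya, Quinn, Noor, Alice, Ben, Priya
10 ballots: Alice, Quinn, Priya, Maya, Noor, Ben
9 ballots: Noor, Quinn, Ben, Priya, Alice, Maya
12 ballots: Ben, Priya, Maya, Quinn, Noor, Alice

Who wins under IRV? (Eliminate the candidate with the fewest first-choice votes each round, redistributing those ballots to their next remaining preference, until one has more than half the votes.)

Noor

Round 1: Quinn 0, Priya 11, Alice 21, Noor 9, Maya 8, Ben 12. Quinn eliminated.
Round 2: Priya 11, Alice 21, Noor 9, Maya 8, Ben 12. Maya eliminated.
Round 3: Priya 11, Alice 21, Noor 17, Ben 12. Priya eliminated.
Round 4: Alice 21, Noor 28, Ben 12. Ben eliminated.
Round 5: Alice 21, Noor 40. Noor has a majority (≥31).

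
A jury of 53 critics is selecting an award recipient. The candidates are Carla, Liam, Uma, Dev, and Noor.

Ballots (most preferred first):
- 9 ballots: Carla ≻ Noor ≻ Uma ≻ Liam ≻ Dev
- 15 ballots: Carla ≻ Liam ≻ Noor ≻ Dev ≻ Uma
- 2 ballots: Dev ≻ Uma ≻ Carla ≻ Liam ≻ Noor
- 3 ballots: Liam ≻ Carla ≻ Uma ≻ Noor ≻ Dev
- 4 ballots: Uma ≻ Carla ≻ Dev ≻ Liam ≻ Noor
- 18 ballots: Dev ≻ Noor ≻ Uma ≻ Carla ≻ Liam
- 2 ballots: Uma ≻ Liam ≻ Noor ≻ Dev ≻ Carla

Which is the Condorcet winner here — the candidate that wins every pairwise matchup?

Carla

Carla vs Liam: 48–5
Carla vs Uma: 27–26
Carla vs Dev: 31–22
Carla vs Noor: 33–20
Carla beats every other candidate.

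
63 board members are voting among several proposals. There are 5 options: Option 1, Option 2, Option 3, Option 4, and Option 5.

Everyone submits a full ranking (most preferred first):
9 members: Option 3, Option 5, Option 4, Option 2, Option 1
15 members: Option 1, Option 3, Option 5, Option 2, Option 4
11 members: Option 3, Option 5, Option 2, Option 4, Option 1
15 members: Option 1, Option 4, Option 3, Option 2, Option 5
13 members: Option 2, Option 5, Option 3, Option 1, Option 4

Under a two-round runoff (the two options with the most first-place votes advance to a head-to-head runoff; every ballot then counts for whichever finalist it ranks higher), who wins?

Option 3

Round 1 first-place votes: Option 1 30, Option 2 13, Option 3 20, Option 4 0, Option 5 0. Option 1 and Option 3 advance.
Runoff: Option 1 is ranked above Option 3 on 30 ballots, Option 3 above Option 1 on 33.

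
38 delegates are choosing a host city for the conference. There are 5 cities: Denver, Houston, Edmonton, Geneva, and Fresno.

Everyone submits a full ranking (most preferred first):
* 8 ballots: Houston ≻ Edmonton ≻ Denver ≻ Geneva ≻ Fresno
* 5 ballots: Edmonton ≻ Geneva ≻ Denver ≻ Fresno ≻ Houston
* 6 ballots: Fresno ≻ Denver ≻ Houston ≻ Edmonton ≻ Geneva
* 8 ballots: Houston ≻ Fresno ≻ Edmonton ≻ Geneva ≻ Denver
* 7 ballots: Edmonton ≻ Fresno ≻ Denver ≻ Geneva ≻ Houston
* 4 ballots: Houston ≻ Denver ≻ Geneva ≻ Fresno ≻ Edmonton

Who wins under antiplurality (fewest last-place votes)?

Edmonton

Last-place votes: Denver 8, Houston 12, Edmonton 4, Geneva 6, Fresno 8.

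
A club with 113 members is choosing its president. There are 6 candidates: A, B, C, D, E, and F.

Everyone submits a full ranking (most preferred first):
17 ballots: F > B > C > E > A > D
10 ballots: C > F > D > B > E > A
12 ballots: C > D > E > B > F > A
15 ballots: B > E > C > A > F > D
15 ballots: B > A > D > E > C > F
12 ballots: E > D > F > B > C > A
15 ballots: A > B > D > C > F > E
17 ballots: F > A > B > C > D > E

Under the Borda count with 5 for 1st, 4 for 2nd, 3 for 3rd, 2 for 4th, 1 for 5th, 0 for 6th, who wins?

B

A: 17×1 + 10×0 + 12×0 + 15×2 + 15×4 + 12×0 + 15×5 + 17×4 = 250
B: 17×4 + 10×2 + 12×2 + 15×5 + 15×5 + 12×2 + 15×4 + 17×3 = 397
C: 17×3 + 10×5 + 12×5 + 15×3 + 15×1 + 12×1 + 15×2 + 17×2 = 297
D: 17×0 + 10×3 + 12×4 + 15×0 + 15×3 + 12×4 + 15×3 + 17×1 = 233
E: 17×2 + 10×1 + 12×3 + 15×4 + 15×2 + 12×5 + 15×0 + 17×0 = 230
F: 17×5 + 10×4 + 12×1 + 15×1 + 15×0 + 12×3 + 15×1 + 17×5 = 288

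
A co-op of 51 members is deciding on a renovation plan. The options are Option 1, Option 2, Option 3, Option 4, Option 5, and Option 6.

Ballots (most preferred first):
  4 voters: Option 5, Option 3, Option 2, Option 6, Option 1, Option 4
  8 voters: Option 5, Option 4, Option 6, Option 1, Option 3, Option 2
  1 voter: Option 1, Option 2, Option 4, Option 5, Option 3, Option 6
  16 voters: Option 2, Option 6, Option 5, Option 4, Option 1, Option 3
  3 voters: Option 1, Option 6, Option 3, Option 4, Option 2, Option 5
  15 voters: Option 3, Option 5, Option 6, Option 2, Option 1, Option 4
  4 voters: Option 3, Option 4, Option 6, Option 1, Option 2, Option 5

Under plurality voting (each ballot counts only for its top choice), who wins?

First-place votes: Option 1 4, Option 2 16, Option 3 19, Option 4 0, Option 5 12, Option 6 0.

Option 3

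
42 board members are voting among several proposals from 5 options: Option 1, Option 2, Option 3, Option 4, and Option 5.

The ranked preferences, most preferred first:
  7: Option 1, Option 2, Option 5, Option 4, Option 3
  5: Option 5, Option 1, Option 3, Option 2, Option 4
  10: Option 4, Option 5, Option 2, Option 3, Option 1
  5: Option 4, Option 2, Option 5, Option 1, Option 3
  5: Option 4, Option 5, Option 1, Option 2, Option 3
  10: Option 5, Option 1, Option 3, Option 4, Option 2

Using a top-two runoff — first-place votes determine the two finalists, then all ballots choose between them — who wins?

Round 1 first-place votes: Option 1 7, Option 2 0, Option 3 0, Option 4 20, Option 5 15. Option 4 and Option 5 advance.
Runoff: Option 4 is ranked above Option 5 on 20 ballots, Option 5 above Option 4 on 22.

Option 5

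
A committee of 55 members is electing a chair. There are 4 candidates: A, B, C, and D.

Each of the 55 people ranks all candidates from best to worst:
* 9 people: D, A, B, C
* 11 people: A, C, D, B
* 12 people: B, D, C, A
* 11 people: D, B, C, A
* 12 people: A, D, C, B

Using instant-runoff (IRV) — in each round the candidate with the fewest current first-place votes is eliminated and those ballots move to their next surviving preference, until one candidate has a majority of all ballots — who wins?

D

Round 1: A 23, B 12, C 0, D 20. C eliminated.
Round 2: A 23, B 12, D 20. B eliminated.
Round 3: A 23, D 32. D has a majority (≥28).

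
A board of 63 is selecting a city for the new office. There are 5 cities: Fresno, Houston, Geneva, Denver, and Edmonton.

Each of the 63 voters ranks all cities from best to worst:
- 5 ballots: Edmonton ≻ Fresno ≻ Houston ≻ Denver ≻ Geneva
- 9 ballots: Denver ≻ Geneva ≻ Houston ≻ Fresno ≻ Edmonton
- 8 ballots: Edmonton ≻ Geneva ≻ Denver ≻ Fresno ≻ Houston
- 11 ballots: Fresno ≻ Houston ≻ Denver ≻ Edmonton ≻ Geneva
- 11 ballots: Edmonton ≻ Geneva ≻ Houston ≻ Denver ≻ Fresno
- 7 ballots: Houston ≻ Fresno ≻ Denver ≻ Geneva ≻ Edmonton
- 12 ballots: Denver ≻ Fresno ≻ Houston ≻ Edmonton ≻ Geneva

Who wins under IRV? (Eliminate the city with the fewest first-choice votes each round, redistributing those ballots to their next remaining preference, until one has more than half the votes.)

Round 1: Fresno 11, Houston 7, Geneva 0, Denver 21, Edmonton 24. Geneva eliminated.
Round 2: Fresno 11, Houston 7, Denver 21, Edmonton 24. Houston eliminated.
Round 3: Fresno 18, Denver 21, Edmonton 24. Fresno eliminated.
Round 4: Denver 39, Edmonton 24. Denver has a majority (≥32).

Denver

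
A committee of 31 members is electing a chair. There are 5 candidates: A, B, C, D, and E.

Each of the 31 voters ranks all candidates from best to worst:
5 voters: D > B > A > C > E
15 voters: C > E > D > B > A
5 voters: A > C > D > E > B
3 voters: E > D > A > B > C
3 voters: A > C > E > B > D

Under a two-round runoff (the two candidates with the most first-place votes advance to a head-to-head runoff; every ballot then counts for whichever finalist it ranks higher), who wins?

Round 1 first-place votes: A 8, B 0, C 15, D 5, E 3. C and A advance.
Runoff: C is ranked above A on 15 ballots, A above C on 16.

A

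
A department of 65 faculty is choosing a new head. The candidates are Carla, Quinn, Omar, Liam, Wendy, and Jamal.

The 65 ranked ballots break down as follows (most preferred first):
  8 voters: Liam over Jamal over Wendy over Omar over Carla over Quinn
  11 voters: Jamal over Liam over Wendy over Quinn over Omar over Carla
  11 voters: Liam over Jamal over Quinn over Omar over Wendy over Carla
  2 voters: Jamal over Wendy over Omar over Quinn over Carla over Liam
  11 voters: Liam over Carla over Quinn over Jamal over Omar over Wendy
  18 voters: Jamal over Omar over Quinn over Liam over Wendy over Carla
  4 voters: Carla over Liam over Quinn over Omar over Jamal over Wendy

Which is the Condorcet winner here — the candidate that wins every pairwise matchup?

Liam

Liam vs Carla: 59–6
Liam vs Quinn: 45–20
Liam vs Omar: 45–20
Liam vs Wendy: 63–2
Liam vs Jamal: 34–31
Liam beats every other candidate.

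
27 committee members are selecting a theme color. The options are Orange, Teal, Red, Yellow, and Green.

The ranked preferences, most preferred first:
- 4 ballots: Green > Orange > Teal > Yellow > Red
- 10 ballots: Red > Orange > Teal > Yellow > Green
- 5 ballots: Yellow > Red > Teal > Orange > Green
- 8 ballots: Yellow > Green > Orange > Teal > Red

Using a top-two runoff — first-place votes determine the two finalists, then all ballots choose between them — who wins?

Yellow

Round 1 first-place votes: Orange 0, Teal 0, Red 10, Yellow 13, Green 4. Yellow and Red advance.
Runoff: Yellow is ranked above Red on 17 ballots, Red above Yellow on 10.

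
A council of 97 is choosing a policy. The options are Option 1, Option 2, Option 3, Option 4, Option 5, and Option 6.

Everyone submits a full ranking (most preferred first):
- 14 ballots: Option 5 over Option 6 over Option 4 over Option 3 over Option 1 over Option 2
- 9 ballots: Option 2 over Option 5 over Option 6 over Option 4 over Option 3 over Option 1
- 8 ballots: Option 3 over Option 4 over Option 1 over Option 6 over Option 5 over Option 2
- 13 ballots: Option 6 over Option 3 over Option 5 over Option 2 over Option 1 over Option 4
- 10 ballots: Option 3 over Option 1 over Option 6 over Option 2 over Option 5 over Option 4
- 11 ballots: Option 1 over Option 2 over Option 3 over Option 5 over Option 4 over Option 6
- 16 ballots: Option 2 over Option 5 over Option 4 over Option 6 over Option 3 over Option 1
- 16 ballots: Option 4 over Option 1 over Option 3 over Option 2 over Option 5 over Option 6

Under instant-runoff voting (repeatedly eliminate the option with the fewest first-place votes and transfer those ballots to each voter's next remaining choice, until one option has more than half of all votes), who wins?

Round 1: Option 1 11, Option 2 25, Option 3 18, Option 4 16, Option 5 14, Option 6 13. Option 1 eliminated.
Round 2: Option 2 36, Option 3 18, Option 4 16, Option 5 14, Option 6 13. Option 6 eliminated.
Round 3: Option 2 36, Option 3 31, Option 4 16, Option 5 14. Option 5 eliminated.
Round 4: Option 2 36, Option 3 31, Option 4 30. Option 4 eliminated.
Round 5: Option 2 36, Option 3 61. Option 3 has a majority (≥49).

Option 3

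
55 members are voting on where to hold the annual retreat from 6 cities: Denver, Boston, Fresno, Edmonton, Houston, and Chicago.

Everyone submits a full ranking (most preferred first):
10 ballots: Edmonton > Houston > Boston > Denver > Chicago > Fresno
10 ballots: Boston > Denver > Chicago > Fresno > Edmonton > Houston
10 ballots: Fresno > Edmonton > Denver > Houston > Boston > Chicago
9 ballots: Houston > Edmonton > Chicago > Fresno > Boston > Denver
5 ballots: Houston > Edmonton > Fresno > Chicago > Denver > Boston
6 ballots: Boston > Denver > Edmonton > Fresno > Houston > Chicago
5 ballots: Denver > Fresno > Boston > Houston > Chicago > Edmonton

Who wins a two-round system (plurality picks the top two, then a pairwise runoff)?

Round 1 first-place votes: Denver 5, Boston 16, Fresno 10, Edmonton 10, Houston 14, Chicago 0. Boston and Houston advance.
Runoff: Boston is ranked above Houston on 21 ballots, Houston above Boston on 34.

Houston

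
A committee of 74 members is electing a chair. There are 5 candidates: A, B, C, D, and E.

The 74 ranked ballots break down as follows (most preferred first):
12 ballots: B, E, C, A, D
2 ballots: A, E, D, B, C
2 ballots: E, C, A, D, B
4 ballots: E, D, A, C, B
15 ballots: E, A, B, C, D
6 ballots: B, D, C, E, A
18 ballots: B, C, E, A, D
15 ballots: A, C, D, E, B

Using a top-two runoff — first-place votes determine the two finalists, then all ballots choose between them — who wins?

Round 1 first-place votes: A 17, B 36, C 0, D 0, E 21. B and E advance.
Runoff: B is ranked above E on 36 ballots, E above B on 38.

E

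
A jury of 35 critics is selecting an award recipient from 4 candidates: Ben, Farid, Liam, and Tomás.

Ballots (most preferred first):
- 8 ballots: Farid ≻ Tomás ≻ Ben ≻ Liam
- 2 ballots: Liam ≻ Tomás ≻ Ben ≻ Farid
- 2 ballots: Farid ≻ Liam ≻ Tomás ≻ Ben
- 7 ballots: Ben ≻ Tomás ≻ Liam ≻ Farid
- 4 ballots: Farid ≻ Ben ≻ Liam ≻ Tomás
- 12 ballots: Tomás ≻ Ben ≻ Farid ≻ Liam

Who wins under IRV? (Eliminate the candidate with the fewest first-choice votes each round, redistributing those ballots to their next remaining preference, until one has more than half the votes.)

Tomás

Round 1: Ben 7, Farid 14, Liam 2, Tomás 12. Liam eliminated.
Round 2: Ben 7, Farid 14, Tomás 14. Ben eliminated.
Round 3: Farid 14, Tomás 21. Tomás has a majority (≥18).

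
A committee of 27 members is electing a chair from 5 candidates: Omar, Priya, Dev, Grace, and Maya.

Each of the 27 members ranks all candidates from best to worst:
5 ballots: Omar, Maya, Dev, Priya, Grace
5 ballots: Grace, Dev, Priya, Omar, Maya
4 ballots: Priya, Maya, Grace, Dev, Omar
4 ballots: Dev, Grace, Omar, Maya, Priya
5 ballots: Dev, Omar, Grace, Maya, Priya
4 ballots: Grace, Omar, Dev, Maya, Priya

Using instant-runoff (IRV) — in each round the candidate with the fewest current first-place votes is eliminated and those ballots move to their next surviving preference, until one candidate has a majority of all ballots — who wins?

Round 1: Omar 5, Priya 4, Dev 9, Grace 9, Maya 0. Maya eliminated.
Round 2: Omar 5, Priya 4, Dev 9, Grace 9. Priya eliminated.
Round 3: Omar 5, Dev 9, Grace 13. Omar eliminated.
Round 4: Dev 14, Grace 13. Dev has a majority (≥14).

Dev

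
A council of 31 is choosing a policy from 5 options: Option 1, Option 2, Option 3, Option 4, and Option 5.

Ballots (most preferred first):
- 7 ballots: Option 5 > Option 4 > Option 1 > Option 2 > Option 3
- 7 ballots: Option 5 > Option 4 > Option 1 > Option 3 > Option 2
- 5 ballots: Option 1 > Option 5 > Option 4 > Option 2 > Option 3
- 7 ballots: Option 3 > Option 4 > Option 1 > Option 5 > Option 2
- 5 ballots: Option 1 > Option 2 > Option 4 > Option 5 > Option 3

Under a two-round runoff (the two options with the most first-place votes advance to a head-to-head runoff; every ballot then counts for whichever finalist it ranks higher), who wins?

Round 1 first-place votes: Option 1 10, Option 2 0, Option 3 7, Option 4 0, Option 5 14. Option 5 and Option 1 advance.
Runoff: Option 5 is ranked above Option 1 on 14 ballots, Option 1 above Option 5 on 17.

Option 1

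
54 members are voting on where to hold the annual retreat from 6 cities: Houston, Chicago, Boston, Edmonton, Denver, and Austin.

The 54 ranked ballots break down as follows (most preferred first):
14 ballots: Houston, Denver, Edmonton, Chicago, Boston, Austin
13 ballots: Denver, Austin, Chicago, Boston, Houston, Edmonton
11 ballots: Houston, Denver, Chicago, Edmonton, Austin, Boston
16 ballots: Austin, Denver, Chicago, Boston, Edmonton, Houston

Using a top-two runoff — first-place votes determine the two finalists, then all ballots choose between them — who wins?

Round 1 first-place votes: Houston 25, Chicago 0, Boston 0, Edmonton 0, Denver 13, Austin 16. Houston and Austin advance.
Runoff: Houston is ranked above Austin on 25 ballots, Austin above Houston on 29.

Austin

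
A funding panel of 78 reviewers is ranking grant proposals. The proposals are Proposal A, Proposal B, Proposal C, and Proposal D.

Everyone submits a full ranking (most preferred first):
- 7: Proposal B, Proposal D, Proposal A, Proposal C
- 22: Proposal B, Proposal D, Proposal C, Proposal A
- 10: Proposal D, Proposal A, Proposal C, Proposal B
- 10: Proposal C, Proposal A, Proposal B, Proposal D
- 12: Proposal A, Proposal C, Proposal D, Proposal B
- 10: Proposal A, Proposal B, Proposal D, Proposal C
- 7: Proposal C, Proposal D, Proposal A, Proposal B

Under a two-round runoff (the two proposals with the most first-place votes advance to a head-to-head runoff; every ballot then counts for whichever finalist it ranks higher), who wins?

Round 1 first-place votes: Proposal A 22, Proposal B 29, Proposal C 17, Proposal D 10. Proposal B and Proposal A advance.
Runoff: Proposal B is ranked above Proposal A on 29 ballots, Proposal A above Proposal B on 49.

Proposal A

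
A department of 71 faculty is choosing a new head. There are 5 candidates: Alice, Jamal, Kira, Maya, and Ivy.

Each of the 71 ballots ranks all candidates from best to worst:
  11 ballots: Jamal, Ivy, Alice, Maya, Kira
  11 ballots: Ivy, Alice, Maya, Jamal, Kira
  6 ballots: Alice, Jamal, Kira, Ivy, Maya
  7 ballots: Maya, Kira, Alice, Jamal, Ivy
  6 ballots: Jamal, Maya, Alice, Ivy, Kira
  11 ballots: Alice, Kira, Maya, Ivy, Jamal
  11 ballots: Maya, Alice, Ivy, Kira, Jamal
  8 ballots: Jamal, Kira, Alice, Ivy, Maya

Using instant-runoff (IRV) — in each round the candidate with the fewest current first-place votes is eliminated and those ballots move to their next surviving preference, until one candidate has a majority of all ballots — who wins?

Alice

Round 1: Alice 17, Jamal 25, Kira 0, Maya 18, Ivy 11. Kira eliminated.
Round 2: Alice 17, Jamal 25, Maya 18, Ivy 11. Ivy eliminated.
Round 3: Alice 28, Jamal 25, Maya 18. Maya eliminated.
Round 4: Alice 46, Jamal 25. Alice has a majority (≥36).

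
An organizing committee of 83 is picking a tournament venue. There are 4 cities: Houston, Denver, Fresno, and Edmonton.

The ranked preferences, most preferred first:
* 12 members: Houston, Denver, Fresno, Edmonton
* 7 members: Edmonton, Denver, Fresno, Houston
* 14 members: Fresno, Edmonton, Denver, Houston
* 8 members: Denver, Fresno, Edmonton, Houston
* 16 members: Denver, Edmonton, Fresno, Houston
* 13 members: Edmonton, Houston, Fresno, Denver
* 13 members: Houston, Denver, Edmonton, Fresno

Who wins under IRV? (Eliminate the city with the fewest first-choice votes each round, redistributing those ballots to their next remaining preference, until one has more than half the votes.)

Round 1: Houston 25, Denver 24, Fresno 14, Edmonton 20. Fresno eliminated.
Round 2: Houston 25, Denver 24, Edmonton 34. Denver eliminated.
Round 3: Houston 25, Edmonton 58. Edmonton has a majority (≥42).

Edmonton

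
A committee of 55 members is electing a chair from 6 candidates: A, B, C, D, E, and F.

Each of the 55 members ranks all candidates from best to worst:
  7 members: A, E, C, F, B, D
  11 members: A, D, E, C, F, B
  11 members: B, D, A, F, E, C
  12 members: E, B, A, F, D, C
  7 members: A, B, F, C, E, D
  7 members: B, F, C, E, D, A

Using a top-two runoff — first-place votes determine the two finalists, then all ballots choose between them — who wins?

B

Round 1 first-place votes: A 25, B 18, C 0, D 0, E 12, F 0. A and B advance.
Runoff: A is ranked above B on 25 ballots, B above A on 30.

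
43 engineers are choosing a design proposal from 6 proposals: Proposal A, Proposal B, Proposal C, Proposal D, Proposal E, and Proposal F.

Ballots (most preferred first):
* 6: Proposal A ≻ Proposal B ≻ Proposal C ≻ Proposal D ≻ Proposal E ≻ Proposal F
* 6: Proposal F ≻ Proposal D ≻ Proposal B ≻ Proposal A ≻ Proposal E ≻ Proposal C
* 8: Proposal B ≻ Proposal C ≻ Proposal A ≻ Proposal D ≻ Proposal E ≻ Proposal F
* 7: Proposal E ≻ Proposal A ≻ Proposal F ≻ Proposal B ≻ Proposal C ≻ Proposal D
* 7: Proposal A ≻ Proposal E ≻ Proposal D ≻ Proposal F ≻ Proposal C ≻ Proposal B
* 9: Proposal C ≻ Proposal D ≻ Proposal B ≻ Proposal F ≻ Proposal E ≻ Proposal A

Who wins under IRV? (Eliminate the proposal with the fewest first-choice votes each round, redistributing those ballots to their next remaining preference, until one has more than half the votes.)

Round 1: Proposal A 13, Proposal B 8, Proposal C 9, Proposal D 0, Proposal E 7, Proposal F 6. Proposal D eliminated.
Round 2: Proposal A 13, Proposal B 8, Proposal C 9, Proposal E 7, Proposal F 6. Proposal F eliminated.
Round 3: Proposal A 13, Proposal B 14, Proposal C 9, Proposal E 7. Proposal E eliminated.
Round 4: Proposal A 20, Proposal B 14, Proposal C 9. Proposal C eliminated.
Round 5: Proposal A 20, Proposal B 23. Proposal B has a majority (≥22).

Proposal B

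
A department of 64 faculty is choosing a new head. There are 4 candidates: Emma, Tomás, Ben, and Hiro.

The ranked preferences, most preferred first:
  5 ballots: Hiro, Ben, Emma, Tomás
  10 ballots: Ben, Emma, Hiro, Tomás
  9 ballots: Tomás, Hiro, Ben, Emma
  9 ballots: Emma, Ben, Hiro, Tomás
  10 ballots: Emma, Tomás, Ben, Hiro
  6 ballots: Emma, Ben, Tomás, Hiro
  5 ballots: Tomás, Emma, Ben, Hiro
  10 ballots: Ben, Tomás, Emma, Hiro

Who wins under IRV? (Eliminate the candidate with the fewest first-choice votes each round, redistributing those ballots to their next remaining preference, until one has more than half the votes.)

Ben

Round 1: Emma 25, Tomás 14, Ben 20, Hiro 5. Hiro eliminated.
Round 2: Emma 25, Tomás 14, Ben 25. Tomás eliminated.
Round 3: Emma 30, Ben 34. Ben has a majority (≥33).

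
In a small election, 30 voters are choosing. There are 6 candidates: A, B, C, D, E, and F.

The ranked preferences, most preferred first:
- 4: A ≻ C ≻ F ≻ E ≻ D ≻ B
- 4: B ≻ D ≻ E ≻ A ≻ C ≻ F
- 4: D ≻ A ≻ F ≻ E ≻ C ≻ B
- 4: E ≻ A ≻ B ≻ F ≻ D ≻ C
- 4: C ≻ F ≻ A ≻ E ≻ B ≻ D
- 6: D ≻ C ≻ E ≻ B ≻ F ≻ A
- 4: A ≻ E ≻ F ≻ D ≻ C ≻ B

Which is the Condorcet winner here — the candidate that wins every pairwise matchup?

A

A vs B: 20–10
A vs C: 20–10
A vs D: 16–14
A vs E: 16–14
A vs F: 20–10
A beats every other candidate.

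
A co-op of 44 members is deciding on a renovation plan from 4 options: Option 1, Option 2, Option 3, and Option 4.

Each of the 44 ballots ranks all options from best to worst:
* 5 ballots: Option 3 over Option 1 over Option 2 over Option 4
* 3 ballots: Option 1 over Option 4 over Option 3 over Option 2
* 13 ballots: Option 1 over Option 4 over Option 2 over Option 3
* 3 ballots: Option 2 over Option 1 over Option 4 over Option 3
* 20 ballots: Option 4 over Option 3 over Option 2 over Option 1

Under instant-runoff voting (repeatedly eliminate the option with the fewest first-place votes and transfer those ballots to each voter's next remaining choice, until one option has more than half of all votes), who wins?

Option 1

Round 1: Option 1 16, Option 2 3, Option 3 5, Option 4 20. Option 2 eliminated.
Round 2: Option 1 19, Option 3 5, Option 4 20. Option 3 eliminated.
Round 3: Option 1 24, Option 4 20. Option 1 has a majority (≥23).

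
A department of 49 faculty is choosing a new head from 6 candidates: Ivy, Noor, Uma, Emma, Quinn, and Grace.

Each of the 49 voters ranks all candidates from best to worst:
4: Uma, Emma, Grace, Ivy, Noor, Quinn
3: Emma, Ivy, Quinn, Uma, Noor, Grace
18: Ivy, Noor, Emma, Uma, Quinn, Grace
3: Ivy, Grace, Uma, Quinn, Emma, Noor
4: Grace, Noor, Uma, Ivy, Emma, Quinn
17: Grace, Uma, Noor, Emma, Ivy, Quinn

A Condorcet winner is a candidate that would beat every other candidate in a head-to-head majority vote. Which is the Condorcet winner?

Uma

Uma vs Ivy: 25–24
Uma vs Noor: 27–22
Uma vs Emma: 28–21
Uma vs Quinn: 46–3
Uma vs Grace: 25–24
Uma beats every other candidate.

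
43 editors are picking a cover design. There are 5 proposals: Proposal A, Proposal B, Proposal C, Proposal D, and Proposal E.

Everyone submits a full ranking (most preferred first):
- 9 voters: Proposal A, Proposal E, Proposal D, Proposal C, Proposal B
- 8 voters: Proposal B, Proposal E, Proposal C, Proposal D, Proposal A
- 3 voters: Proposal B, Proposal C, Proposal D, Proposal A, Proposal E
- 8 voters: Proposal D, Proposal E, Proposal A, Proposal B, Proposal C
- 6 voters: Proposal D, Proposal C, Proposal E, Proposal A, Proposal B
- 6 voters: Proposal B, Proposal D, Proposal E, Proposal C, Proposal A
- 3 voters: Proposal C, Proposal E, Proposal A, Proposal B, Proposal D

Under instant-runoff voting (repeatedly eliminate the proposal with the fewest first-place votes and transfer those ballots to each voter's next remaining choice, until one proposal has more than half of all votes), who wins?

Round 1: Proposal A 9, Proposal B 17, Proposal C 3, Proposal D 14, Proposal E 0. Proposal E eliminated.
Round 2: Proposal A 9, Proposal B 17, Proposal C 3, Proposal D 14. Proposal C eliminated.
Round 3: Proposal A 12, Proposal B 17, Proposal D 14. Proposal A eliminated.
Round 4: Proposal B 20, Proposal D 23. Proposal D has a majority (≥22).

Proposal D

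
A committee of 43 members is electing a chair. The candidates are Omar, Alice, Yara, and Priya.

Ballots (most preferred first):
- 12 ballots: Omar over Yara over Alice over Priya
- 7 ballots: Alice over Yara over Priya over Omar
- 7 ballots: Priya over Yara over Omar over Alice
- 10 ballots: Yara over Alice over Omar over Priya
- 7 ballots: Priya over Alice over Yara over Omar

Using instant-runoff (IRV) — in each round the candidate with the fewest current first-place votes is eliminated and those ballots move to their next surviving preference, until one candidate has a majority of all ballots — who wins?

Round 1: Omar 12, Alice 7, Yara 10, Priya 14. Alice eliminated.
Round 2: Omar 12, Yara 17, Priya 14. Omar eliminated.
Round 3: Yara 29, Priya 14. Yara has a majority (≥22).

Yara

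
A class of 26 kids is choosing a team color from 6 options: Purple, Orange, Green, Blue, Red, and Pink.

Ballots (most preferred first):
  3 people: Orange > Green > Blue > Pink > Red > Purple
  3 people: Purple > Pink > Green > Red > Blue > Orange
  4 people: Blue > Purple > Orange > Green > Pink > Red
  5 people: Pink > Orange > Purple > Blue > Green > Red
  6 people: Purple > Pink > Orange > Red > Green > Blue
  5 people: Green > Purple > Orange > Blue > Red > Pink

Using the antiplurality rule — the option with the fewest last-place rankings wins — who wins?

Green

Last-place votes: Purple 3, Orange 3, Green 0, Blue 6, Red 9, Pink 5.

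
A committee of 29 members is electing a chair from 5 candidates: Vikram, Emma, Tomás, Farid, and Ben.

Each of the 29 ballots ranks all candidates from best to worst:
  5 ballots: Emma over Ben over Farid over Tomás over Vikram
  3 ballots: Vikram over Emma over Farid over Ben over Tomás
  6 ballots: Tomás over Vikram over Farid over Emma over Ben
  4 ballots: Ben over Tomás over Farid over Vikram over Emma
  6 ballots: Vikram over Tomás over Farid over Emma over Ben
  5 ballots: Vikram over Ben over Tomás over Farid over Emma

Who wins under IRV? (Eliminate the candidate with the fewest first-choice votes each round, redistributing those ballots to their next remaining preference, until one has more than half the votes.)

Round 1: Vikram 14, Emma 5, Tomás 6, Farid 0, Ben 4. Farid eliminated.
Round 2: Vikram 14, Emma 5, Tomás 6, Ben 4. Ben eliminated.
Round 3: Vikram 14, Emma 5, Tomás 10. Emma eliminated.
Round 4: Vikram 14, Tomás 15. Tomás has a majority (≥15).

Tomás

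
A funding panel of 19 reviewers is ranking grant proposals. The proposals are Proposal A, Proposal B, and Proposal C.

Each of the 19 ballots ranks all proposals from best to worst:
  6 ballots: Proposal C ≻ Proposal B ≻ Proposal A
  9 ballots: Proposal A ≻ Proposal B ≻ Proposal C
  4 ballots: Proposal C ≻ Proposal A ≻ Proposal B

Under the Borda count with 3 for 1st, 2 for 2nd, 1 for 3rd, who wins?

Proposal A

Proposal A: 6×1 + 9×3 + 4×2 = 41
Proposal B: 6×2 + 9×2 + 4×1 = 34
Proposal C: 6×3 + 9×1 + 4×3 = 39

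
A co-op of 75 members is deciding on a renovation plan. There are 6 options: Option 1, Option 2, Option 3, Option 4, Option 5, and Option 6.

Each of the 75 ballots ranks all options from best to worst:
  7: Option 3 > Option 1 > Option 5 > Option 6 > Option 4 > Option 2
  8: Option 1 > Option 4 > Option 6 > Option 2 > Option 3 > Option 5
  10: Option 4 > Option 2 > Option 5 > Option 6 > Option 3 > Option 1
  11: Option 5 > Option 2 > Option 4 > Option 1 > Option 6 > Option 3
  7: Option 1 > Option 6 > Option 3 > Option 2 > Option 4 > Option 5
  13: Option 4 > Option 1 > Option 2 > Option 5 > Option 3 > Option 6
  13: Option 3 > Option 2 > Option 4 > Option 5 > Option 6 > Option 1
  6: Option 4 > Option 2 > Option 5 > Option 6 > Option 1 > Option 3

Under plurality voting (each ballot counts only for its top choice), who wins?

Option 4

First-place votes: Option 1 15, Option 2 0, Option 3 20, Option 4 29, Option 5 11, Option 6 0.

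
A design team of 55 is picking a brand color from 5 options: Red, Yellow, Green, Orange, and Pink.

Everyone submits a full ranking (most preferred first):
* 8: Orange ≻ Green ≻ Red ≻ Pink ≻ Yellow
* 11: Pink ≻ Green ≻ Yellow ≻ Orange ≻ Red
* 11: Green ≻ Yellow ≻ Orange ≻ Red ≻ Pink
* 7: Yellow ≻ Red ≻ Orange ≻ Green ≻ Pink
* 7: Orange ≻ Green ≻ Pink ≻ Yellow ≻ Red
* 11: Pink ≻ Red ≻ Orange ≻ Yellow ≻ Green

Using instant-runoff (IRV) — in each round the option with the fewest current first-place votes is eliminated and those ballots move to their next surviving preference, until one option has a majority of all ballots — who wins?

Round 1: Red 0, Yellow 7, Green 11, Orange 15, Pink 22. Red eliminated.
Round 2: Yellow 7, Green 11, Orange 15, Pink 22. Yellow eliminated.
Round 3: Green 11, Orange 22, Pink 22. Green eliminated.
Round 4: Orange 33, Pink 22. Orange has a majority (≥28).

Orange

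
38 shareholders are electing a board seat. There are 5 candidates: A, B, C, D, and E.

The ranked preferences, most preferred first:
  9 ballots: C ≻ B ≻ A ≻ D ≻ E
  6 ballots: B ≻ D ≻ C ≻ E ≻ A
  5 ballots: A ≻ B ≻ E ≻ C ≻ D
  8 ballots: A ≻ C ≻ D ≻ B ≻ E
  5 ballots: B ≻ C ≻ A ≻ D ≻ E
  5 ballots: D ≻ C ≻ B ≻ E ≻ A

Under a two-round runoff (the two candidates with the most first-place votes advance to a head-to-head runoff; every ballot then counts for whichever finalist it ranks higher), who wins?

Round 1 first-place votes: A 13, B 11, C 9, D 5, E 0. A and B advance.
Runoff: A is ranked above B on 13 ballots, B above A on 25.

B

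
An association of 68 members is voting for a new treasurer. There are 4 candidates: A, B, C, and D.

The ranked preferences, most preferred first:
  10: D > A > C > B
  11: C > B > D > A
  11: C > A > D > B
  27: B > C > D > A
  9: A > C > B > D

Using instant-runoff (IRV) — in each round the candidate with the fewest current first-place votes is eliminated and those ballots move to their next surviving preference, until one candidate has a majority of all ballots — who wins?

C

Round 1: A 9, B 27, C 22, D 10. A eliminated.
Round 2: B 27, C 31, D 10. D eliminated.
Round 3: B 27, C 41. C has a majority (≥35).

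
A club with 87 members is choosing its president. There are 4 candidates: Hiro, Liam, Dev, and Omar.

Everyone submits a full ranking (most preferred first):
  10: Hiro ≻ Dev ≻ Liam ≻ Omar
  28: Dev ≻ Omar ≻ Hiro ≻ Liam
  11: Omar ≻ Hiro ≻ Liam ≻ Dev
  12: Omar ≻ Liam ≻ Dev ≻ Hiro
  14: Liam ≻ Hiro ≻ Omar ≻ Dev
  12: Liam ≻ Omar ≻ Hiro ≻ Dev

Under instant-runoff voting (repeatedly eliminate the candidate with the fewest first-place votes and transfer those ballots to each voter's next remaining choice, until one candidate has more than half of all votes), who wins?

Liam

Round 1: Hiro 10, Liam 26, Dev 28, Omar 23. Hiro eliminated.
Round 2: Liam 26, Dev 38, Omar 23. Omar eliminated.
Round 3: Liam 49, Dev 38. Liam has a majority (≥44).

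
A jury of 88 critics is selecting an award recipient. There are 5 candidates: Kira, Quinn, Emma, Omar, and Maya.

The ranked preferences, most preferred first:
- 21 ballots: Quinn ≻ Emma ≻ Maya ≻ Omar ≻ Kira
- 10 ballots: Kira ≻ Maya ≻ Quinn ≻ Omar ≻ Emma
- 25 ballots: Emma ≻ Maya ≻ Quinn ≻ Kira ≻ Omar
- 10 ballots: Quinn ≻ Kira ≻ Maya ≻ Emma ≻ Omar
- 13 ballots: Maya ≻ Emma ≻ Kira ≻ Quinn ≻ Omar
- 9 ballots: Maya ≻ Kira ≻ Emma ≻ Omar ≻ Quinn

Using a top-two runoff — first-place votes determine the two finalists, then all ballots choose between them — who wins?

Round 1 first-place votes: Kira 10, Quinn 31, Emma 25, Omar 0, Maya 22. Quinn and Emma advance.
Runoff: Quinn is ranked above Emma on 41 ballots, Emma above Quinn on 47.

Emma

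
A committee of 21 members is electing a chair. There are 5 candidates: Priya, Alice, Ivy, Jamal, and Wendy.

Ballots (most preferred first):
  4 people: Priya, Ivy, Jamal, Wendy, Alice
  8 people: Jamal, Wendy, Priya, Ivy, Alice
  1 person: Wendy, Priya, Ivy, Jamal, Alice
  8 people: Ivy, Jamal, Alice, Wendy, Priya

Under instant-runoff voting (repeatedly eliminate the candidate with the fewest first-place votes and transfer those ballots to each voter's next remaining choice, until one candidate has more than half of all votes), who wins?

Ivy

Round 1: Priya 4, Alice 0, Ivy 8, Jamal 8, Wendy 1. Alice eliminated.
Round 2: Priya 4, Ivy 8, Jamal 8, Wendy 1. Wendy eliminated.
Round 3: Priya 5, Ivy 8, Jamal 8. Priya eliminated.
Round 4: Ivy 13, Jamal 8. Ivy has a majority (≥11).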